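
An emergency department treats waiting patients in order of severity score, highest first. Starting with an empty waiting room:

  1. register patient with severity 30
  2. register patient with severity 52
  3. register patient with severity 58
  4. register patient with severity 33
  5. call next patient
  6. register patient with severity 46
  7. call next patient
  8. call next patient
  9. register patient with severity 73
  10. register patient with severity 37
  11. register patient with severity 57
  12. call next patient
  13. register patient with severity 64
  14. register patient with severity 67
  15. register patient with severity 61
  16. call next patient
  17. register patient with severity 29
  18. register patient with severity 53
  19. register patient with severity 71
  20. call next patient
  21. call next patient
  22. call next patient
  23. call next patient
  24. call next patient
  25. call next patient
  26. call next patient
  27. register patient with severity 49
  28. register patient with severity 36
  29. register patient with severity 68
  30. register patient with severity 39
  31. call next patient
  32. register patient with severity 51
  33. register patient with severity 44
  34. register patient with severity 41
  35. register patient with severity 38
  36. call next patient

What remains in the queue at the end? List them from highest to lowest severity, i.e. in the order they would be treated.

insert 30 → {30}
insert 52 → {52, 30}
insert 58 → {58, 52, 30}
insert 33 → {58, 52, 33, 30}
call next patient → 58; now {52, 33, 30}
insert 46 → {52, 46, 33, 30}
call next patient → 52; now {46, 33, 30}
call next patient → 46; now {33, 30}
insert 73 → {73, 33, 30}
insert 37 → {73, 37, 33, 30}
insert 57 → {73, 57, 37, 33, 30}
call next patient → 73; now {57, 37, 33, 30}
insert 64 → {64, 57, 37, 33, 30}
insert 67 → {67, 64, 57, 37, 33, 30}
insert 61 → {67, 64, 61, 57, 37, 33, 30}
call next patient → 67; now {64, 61, 57, 37, 33, 30}
insert 29 → {64, 61, 57, 37, 33, 30, 29}
insert 53 → {64, 61, 57, 53, 37, 33, 30, 29}
insert 71 → {71, 64, 61, 57, 53, 37, 33, 30, 29}
call next patient → 71; now {64, 61, 57, 53, 37, 33, 30, 29}
call next patient → 64; now {61, 57, 53, 37, 33, 30, 29}
call next patient → 61; now {57, 53, 37, 33, 30, 29}
call next patient → 57; now {53, 37, 33, 30, 29}
call next patient → 53; now {37, 33, 30, 29}
call next patient → 37; now {33, 30, 29}
call next patient → 33; now {30, 29}
insert 49 → {49, 30, 29}
insert 36 → {49, 36, 30, 29}
insert 68 → {68, 49, 36, 30, 29}
insert 39 → {68, 49, 39, 36, 30, 29}
call next patient → 68; now {49, 39, 36, 30, 29}
insert 51 → {51, 49, 39, 36, 30, 29}
insert 44 → {51, 49, 44, 39, 36, 30, 29}
insert 41 → {51, 49, 44, 41, 39, 36, 30, 29}
insert 38 → {51, 49, 44, 41, 39, 38, 36, 30, 29}
call next patient → 51; now {49, 44, 41, 39, 38, 36, 30, 29}

49 → 44 → 41 → 39 → 38 → 36 → 30 → 29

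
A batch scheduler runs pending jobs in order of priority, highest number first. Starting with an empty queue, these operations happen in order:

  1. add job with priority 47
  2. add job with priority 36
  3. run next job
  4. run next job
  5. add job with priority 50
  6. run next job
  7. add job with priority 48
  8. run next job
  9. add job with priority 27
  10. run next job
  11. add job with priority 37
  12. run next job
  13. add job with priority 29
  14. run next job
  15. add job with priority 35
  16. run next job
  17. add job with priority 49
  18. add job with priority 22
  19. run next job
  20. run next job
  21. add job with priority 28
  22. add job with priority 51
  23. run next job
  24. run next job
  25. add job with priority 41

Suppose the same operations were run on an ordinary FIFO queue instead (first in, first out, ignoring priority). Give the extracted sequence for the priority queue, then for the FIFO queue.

priority queue: [47, 36, 50, 48, 27, 37, 29, 35, 49, 22, 51, 28]; FIFO queue: [47, 36, 50, 48, 27, 37, 29, 35, 49, 22, 28, 51]

insert 47 → {47}
insert 36 → {47, 36}
run next job → 47; now {36}
run next job → 36; now {}
insert 50 → {50}
run next job → 50; now {}
insert 48 → {48}
run next job → 48; now {}
insert 27 → {27}
run next job → 27; now {}
insert 37 → {37}
run next job → 37; now {}
insert 29 → {29}
run next job → 29; now {}
insert 35 → {35}
run next job → 35; now {}
insert 49 → {49}
insert 22 → {49, 22}
run next job → 49; now {22}
run next job → 22; now {}
insert 28 → {28}
insert 51 → {51, 28}
run next job → 51; now {28}
run next job → 28; now {}
insert 41 → {41}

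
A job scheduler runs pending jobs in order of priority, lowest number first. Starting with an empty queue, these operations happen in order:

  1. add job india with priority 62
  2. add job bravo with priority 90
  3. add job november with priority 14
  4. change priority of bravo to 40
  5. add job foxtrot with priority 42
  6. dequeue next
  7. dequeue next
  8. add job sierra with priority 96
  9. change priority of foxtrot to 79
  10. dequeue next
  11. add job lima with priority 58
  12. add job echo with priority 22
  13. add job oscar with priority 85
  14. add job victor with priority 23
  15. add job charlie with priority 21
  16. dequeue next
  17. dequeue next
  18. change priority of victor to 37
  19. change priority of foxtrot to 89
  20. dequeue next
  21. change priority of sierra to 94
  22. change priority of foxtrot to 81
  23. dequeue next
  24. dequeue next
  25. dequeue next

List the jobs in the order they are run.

[november, bravo, india, charlie, echo, victor, lima, foxtrot, oscar]

add india (priority 62) → {india:62}
add bravo (priority 90) → {india:62, bravo:90}
add november (priority 14) → {november:14, india:62, bravo:90}
update bravo to priority 40 → {november:14, bravo:40, india:62}
add foxtrot (priority 42) → {november:14, bravo:40, foxtrot:42, india:62}
dequeue next → november; now {bravo:40, foxtrot:42, india:62}
dequeue next → bravo; now {foxtrot:42, india:62}
add sierra (priority 96) → {foxtrot:42, india:62, sierra:96}
update foxtrot to priority 79 → {india:62, foxtrot:79, sierra:96}
dequeue next → india; now {foxtrot:79, sierra:96}
add lima (priority 58) → {lima:58, foxtrot:79, sierra:96}
add echo (priority 22) → {echo:22, lima:58, foxtrot:79, sierra:96}
add oscar (priority 85) → {echo:22, lima:58, foxtrot:79, oscar:85, sierra:96}
add victor (priority 23) → {echo:22, victor:23, lima:58, foxtrot:79, oscar:85, sierra:96}
add charlie (priority 21) → {charlie:21, echo:22, victor:23, lima:58, foxtrot:79, oscar:85, sierra:96}
dequeue next → charlie; now {echo:22, victor:23, lima:58, foxtrot:79, oscar:85, sierra:96}
dequeue next → echo; now {victor:23, lima:58, foxtrot:79, oscar:85, sierra:96}
update victor to priority 37 → {victor:37, lima:58, foxtrot:79, oscar:85, sierra:96}
update foxtrot to priority 89 → {victor:37, lima:58, oscar:85, foxtrot:89, sierra:96}
dequeue next → victor; now {lima:58, oscar:85, foxtrot:89, sierra:96}
update sierra to priority 94 → {lima:58, oscar:85, foxtrot:89, sierra:94}
update foxtrot to priority 81 → {lima:58, foxtrot:81, oscar:85, sierra:94}
dequeue next → lima; now {foxtrot:81, oscar:85, sierra:94}
dequeue next → foxtrot; now {oscar:85, sierra:94}
dequeue next → oscar; now {sierra:94}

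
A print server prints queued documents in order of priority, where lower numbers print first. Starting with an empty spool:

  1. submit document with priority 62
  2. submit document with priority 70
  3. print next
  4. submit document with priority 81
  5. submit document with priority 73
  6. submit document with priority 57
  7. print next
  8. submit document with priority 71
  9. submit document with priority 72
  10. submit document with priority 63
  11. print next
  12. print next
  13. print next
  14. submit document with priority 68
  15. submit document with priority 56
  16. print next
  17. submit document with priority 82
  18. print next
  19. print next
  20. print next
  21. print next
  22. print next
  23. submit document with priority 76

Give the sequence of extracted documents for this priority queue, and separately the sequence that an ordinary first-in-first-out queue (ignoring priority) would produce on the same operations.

priority queue: 62 → 57 → 63 → 70 → 71 → 56 → 68 → 72 → 73 → 81 → 82; FIFO queue: 62 → 70 → 81 → 73 → 57 → 71 → 72 → 63 → 68 → 56 → 82

insert 62 → {62}
insert 70 → {62, 70}
print next → 62; now {70}
insert 81 → {70, 81}
insert 73 → {70, 73, 81}
insert 57 → {57, 70, 73, 81}
print next → 57; now {70, 73, 81}
insert 71 → {70, 71, 73, 81}
insert 72 → {70, 71, 72, 73, 81}
insert 63 → {63, 70, 71, 72, 73, 81}
print next → 63; now {70, 71, 72, 73, 81}
print next → 70; now {71, 72, 73, 81}
print next → 71; now {72, 73, 81}
insert 68 → {68, 72, 73, 81}
insert 56 → {56, 68, 72, 73, 81}
print next → 56; now {68, 72, 73, 81}
insert 82 → {68, 72, 73, 81, 82}
print next → 68; now {72, 73, 81, 82}
print next → 72; now {73, 81, 82}
print next → 73; now {81, 82}
print next → 81; now {82}
print next → 82; now {}
insert 76 → {76}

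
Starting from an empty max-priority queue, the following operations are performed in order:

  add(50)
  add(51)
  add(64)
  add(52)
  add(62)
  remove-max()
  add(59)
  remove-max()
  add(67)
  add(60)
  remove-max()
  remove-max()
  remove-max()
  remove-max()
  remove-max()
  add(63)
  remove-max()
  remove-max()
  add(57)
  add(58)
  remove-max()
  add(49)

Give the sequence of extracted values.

[64, 62, 67, 60, 59, 52, 51, 63, 50, 58]

insert 50 → {50}
insert 51 → {51, 50}
insert 64 → {64, 51, 50}
insert 52 → {64, 52, 51, 50}
insert 62 → {64, 62, 52, 51, 50}
remove-max → 64; now {62, 52, 51, 50}
insert 59 → {62, 59, 52, 51, 50}
remove-max → 62; now {59, 52, 51, 50}
insert 67 → {67, 59, 52, 51, 50}
insert 60 → {67, 60, 59, 52, 51, 50}
remove-max → 67; now {60, 59, 52, 51, 50}
remove-max → 60; now {59, 52, 51, 50}
remove-max → 59; now {52, 51, 50}
remove-max → 52; now {51, 50}
remove-max → 51; now {50}
insert 63 → {63, 50}
remove-max → 63; now {50}
remove-max → 50; now {}
insert 57 → {57}
insert 58 → {58, 57}
remove-max → 58; now {57}
insert 49 → {57, 49}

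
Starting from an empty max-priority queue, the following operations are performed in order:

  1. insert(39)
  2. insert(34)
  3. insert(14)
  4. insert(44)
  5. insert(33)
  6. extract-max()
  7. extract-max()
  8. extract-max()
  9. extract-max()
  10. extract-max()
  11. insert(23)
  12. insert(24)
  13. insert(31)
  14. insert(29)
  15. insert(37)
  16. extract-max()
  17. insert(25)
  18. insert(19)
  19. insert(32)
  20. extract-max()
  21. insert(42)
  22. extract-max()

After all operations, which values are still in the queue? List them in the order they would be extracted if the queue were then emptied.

[31, 29, 25, 24, 23, 19]

insert 39 → {39}
insert 34 → {39, 34}
insert 14 → {39, 34, 14}
insert 44 → {44, 39, 34, 14}
insert 33 → {44, 39, 34, 33, 14}
extract-max → 44; now {39, 34, 33, 14}
extract-max → 39; now {34, 33, 14}
extract-max → 34; now {33, 14}
extract-max → 33; now {14}
extract-max → 14; now {}
insert 23 → {23}
insert 24 → {24, 23}
insert 31 → {31, 24, 23}
insert 29 → {31, 29, 24, 23}
insert 37 → {37, 31, 29, 24, 23}
extract-max → 37; now {31, 29, 24, 23}
insert 25 → {31, 29, 25, 24, 23}
insert 19 → {31, 29, 25, 24, 23, 19}
insert 32 → {32, 31, 29, 25, 24, 23, 19}
extract-max → 32; now {31, 29, 25, 24, 23, 19}
insert 42 → {42, 31, 29, 25, 24, 23, 19}
extract-max → 42; now {31, 29, 25, 24, 23, 19}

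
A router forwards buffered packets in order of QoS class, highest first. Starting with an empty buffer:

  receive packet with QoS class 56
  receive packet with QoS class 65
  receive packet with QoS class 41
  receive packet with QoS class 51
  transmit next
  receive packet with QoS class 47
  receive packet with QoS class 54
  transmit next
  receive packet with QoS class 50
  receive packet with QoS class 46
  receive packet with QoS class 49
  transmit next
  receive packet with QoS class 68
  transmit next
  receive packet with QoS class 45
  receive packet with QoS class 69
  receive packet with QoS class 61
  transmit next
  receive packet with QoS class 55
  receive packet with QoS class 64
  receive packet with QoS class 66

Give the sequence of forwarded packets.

65, 56, 54, 68, 69

insert 56 → {56}
insert 65 → {65, 56}
insert 41 → {65, 56, 41}
insert 51 → {65, 56, 51, 41}
transmit next → 65; now {56, 51, 41}
insert 47 → {56, 51, 47, 41}
insert 54 → {56, 54, 51, 47, 41}
transmit next → 56; now {54, 51, 47, 41}
insert 50 → {54, 51, 50, 47, 41}
insert 46 → {54, 51, 50, 47, 46, 41}
insert 49 → {54, 51, 50, 49, 47, 46, 41}
transmit next → 54; now {51, 50, 49, 47, 46, 41}
insert 68 → {68, 51, 50, 49, 47, 46, 41}
transmit next → 68; now {51, 50, 49, 47, 46, 41}
insert 45 → {51, 50, 49, 47, 46, 45, 41}
insert 69 → {69, 51, 50, 49, 47, 46, 45, 41}
insert 61 → {69, 61, 51, 50, 49, 47, 46, 45, 41}
transmit next → 69; now {61, 51, 50, 49, 47, 46, 45, 41}
insert 55 → {61, 55, 51, 50, 49, 47, 46, 45, 41}
insert 64 → {64, 61, 55, 51, 50, 49, 47, 46, 45, 41}
insert 66 → {66, 64, 61, 55, 51, 50, 49, 47, 46, 45, 41}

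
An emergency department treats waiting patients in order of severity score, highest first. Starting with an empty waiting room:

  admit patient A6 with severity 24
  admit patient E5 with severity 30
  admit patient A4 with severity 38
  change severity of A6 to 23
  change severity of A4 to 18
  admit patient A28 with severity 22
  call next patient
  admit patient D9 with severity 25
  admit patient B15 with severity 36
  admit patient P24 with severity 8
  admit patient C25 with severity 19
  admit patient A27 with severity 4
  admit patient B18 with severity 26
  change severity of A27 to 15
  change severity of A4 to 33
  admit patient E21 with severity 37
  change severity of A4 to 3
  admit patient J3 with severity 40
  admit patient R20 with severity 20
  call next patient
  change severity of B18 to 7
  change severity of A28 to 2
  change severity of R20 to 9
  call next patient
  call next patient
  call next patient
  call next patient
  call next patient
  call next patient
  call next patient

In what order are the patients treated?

[E5, J3, E21, B15, D9, A6, C25, A27, R20]

add A6 (severity 24) → {A6:24}
add E5 (severity 30) → {E5:30, A6:24}
add A4 (severity 38) → {A4:38, E5:30, A6:24}
update A6 to severity 23 → {A4:38, E5:30, A6:23}
update A4 to severity 18 → {E5:30, A6:23, A4:18}
add A28 (severity 22) → {E5:30, A6:23, A28:22, A4:18}
call next patient → E5; now {A6:23, A28:22, A4:18}
add D9 (severity 25) → {D9:25, A6:23, A28:22, A4:18}
add B15 (severity 36) → {B15:36, D9:25, A6:23, A28:22, A4:18}
add P24 (severity 8) → {B15:36, D9:25, A6:23, A28:22, A4:18, P24:8}
add C25 (severity 19) → {B15:36, D9:25, A6:23, A28:22, C25:19, A4:18, P24:8}
add A27 (severity 4) → {B15:36, D9:25, A6:23, A28:22, C25:19, A4:18, P24:8, A27:4}
add B18 (severity 26) → {B15:36, B18:26, D9:25, A6:23, A28:22, C25:19, A4:18, P24:8, A27:4}
update A27 to severity 15 → {B15:36, B18:26, D9:25, A6:23, A28:22, C25:19, A4:18, A27:15, P24:8}
update A4 to severity 33 → {B15:36, A4:33, B18:26, D9:25, A6:23, A28:22, C25:19, A27:15, P24:8}
add E21 (severity 37) → {E21:37, B15:36, A4:33, B18:26, D9:25, A6:23, A28:22, C25:19, A27:15, P24:8}
update A4 to severity 3 → {E21:37, B15:36, B18:26, D9:25, A6:23, A28:22, C25:19, A27:15, P24:8, A4:3}
add J3 (severity 40) → {J3:40, E21:37, B15:36, B18:26, D9:25, A6:23, A28:22, C25:19, A27:15, P24:8, A4:3}
add R20 (severity 20) → {J3:40, E21:37, B15:36, B18:26, D9:25, A6:23, A28:22, R20:20, C25:19, A27:15, P24:8, A4:3}
call next patient → J3; now {E21:37, B15:36, B18:26, D9:25, A6:23, A28:22, R20:20, C25:19, A27:15, P24:8, A4:3}
update B18 to severity 7 → {E21:37, B15:36, D9:25, A6:23, A28:22, R20:20, C25:19, A27:15, P24:8, B18:7, A4:3}
update A28 to severity 2 → {E21:37, B15:36, D9:25, A6:23, R20:20, C25:19, A27:15, P24:8, B18:7, A4:3, A28:2}
update R20 to severity 9 → {E21:37, B15:36, D9:25, A6:23, C25:19, A27:15, R20:9, P24:8, B18:7, A4:3, A28:2}
call next patient → E21; now {B15:36, D9:25, A6:23, C25:19, A27:15, R20:9, P24:8, B18:7, A4:3, A28:2}
call next patient → B15; now {D9:25, A6:23, C25:19, A27:15, R20:9, P24:8, B18:7, A4:3, A28:2}
call next patient → D9; now {A6:23, C25:19, A27:15, R20:9, P24:8, B18:7, A4:3, A28:2}
call next patient → A6; now {C25:19, A27:15, R20:9, P24:8, B18:7, A4:3, A28:2}
call next patient → C25; now {A27:15, R20:9, P24:8, B18:7, A4:3, A28:2}
call next patient → A27; now {R20:9, P24:8, B18:7, A4:3, A28:2}
call next patient → R20; now {P24:8, B18:7, A4:3, A28:2}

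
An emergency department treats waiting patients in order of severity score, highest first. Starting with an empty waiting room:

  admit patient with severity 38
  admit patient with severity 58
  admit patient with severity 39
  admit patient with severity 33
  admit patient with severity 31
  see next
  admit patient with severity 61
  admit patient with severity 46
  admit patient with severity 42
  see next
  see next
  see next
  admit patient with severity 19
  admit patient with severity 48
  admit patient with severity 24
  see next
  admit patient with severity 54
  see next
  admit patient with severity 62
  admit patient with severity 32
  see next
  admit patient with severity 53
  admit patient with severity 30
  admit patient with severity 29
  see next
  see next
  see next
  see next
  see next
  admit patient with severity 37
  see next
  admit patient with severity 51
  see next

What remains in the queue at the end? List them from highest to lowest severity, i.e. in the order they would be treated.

insert 38 → {38}
insert 58 → {58, 38}
insert 39 → {58, 39, 38}
insert 33 → {58, 39, 38, 33}
insert 31 → {58, 39, 38, 33, 31}
see next → 58; now {39, 38, 33, 31}
insert 61 → {61, 39, 38, 33, 31}
insert 46 → {61, 46, 39, 38, 33, 31}
insert 42 → {61, 46, 42, 39, 38, 33, 31}
see next → 61; now {46, 42, 39, 38, 33, 31}
see next → 46; now {42, 39, 38, 33, 31}
see next → 42; now {39, 38, 33, 31}
insert 19 → {39, 38, 33, 31, 19}
insert 48 → {48, 39, 38, 33, 31, 19}
insert 24 → {48, 39, 38, 33, 31, 24, 19}
see next → 48; now {39, 38, 33, 31, 24, 19}
insert 54 → {54, 39, 38, 33, 31, 24, 19}
see next → 54; now {39, 38, 33, 31, 24, 19}
insert 62 → {62, 39, 38, 33, 31, 24, 19}
insert 32 → {62, 39, 38, 33, 32, 31, 24, 19}
see next → 62; now {39, 38, 33, 32, 31, 24, 19}
insert 53 → {53, 39, 38, 33, 32, 31, 24, 19}
insert 30 → {53, 39, 38, 33, 32, 31, 30, 24, 19}
insert 29 → {53, 39, 38, 33, 32, 31, 30, 29, 24, 19}
see next → 53; now {39, 38, 33, 32, 31, 30, 29, 24, 19}
see next → 39; now {38, 33, 32, 31, 30, 29, 24, 19}
see next → 38; now {33, 32, 31, 30, 29, 24, 19}
see next → 33; now {32, 31, 30, 29, 24, 19}
see next → 32; now {31, 30, 29, 24, 19}
insert 37 → {37, 31, 30, 29, 24, 19}
see next → 37; now {31, 30, 29, 24, 19}
insert 51 → {51, 31, 30, 29, 24, 19}
see next → 51; now {31, 30, 29, 24, 19}

31 → 30 → 29 → 24 → 19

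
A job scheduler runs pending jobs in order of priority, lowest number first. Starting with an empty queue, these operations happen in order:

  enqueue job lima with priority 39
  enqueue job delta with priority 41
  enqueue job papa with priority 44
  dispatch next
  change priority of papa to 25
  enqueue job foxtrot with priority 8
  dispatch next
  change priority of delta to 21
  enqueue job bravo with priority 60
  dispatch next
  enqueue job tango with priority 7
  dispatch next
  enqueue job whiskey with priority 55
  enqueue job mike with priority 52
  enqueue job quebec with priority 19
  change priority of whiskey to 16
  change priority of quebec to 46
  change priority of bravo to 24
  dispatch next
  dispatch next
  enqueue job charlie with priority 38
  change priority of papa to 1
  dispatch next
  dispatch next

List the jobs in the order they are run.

add lima (priority 39) → {lima:39}
add delta (priority 41) → {lima:39, delta:41}
add papa (priority 44) → {lima:39, delta:41, papa:44}
dispatch next → lima; now {delta:41, papa:44}
update papa to priority 25 → {papa:25, delta:41}
add foxtrot (priority 8) → {foxtrot:8, papa:25, delta:41}
dispatch next → foxtrot; now {papa:25, delta:41}
update delta to priority 21 → {delta:21, papa:25}
add bravo (priority 60) → {delta:21, papa:25, bravo:60}
dispatch next → delta; now {papa:25, bravo:60}
add tango (priority 7) → {tango:7, papa:25, bravo:60}
dispatch next → tango; now {papa:25, bravo:60}
add whiskey (priority 55) → {papa:25, whiskey:55, bravo:60}
add mike (priority 52) → {papa:25, mike:52, whiskey:55, bravo:60}
add quebec (priority 19) → {quebec:19, papa:25, mike:52, whiskey:55, bravo:60}
update whiskey to priority 16 → {whiskey:16, quebec:19, papa:25, mike:52, bravo:60}
update quebec to priority 46 → {whiskey:16, papa:25, quebec:46, mike:52, bravo:60}
update bravo to priority 24 → {whiskey:16, bravo:24, papa:25, quebec:46, mike:52}
dispatch next → whiskey; now {bravo:24, papa:25, quebec:46, mike:52}
dispatch next → bravo; now {papa:25, quebec:46, mike:52}
add charlie (priority 38) → {papa:25, charlie:38, quebec:46, mike:52}
update papa to priority 1 → {papa:1, charlie:38, quebec:46, mike:52}
dispatch next → papa; now {charlie:38, quebec:46, mike:52}
dispatch next → charlie; now {quebec:46, mike:52}

[lima, foxtrot, delta, tango, whiskey, bravo, papa, charlie]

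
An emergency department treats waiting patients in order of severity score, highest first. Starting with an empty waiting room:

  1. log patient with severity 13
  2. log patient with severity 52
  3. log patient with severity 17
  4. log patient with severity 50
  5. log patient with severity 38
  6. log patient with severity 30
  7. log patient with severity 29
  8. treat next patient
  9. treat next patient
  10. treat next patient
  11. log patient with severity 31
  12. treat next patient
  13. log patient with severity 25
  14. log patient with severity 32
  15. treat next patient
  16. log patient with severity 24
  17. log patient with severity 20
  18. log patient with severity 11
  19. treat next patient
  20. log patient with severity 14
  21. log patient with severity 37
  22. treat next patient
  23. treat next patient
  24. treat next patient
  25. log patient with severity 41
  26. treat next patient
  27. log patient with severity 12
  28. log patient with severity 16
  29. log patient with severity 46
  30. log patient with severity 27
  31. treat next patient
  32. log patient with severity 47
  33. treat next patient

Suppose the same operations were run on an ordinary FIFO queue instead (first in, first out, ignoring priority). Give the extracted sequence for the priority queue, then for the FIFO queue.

priority queue: 52 → 50 → 38 → 31 → 32 → 30 → 37 → 29 → 25 → 41 → 46 → 47; FIFO queue: 13 → 52 → 17 → 50 → 38 → 30 → 29 → 31 → 25 → 32 → 24 → 20

insert 13 → {13}
insert 52 → {52, 13}
insert 17 → {52, 17, 13}
insert 50 → {52, 50, 17, 13}
insert 38 → {52, 50, 38, 17, 13}
insert 30 → {52, 50, 38, 30, 17, 13}
insert 29 → {52, 50, 38, 30, 29, 17, 13}
treat next patient → 52; now {50, 38, 30, 29, 17, 13}
treat next patient → 50; now {38, 30, 29, 17, 13}
treat next patient → 38; now {30, 29, 17, 13}
insert 31 → {31, 30, 29, 17, 13}
treat next patient → 31; now {30, 29, 17, 13}
insert 25 → {30, 29, 25, 17, 13}
insert 32 → {32, 30, 29, 25, 17, 13}
treat next patient → 32; now {30, 29, 25, 17, 13}
insert 24 → {30, 29, 25, 24, 17, 13}
insert 20 → {30, 29, 25, 24, 20, 17, 13}
insert 11 → {30, 29, 25, 24, 20, 17, 13, 11}
treat next patient → 30; now {29, 25, 24, 20, 17, 13, 11}
insert 14 → {29, 25, 24, 20, 17, 14, 13, 11}
insert 37 → {37, 29, 25, 24, 20, 17, 14, 13, 11}
treat next patient → 37; now {29, 25, 24, 20, 17, 14, 13, 11}
treat next patient → 29; now {25, 24, 20, 17, 14, 13, 11}
treat next patient → 25; now {24, 20, 17, 14, 13, 11}
insert 41 → {41, 24, 20, 17, 14, 13, 11}
treat next patient → 41; now {24, 20, 17, 14, 13, 11}
insert 12 → {24, 20, 17, 14, 13, 12, 11}
insert 16 → {24, 20, 17, 16, 14, 13, 12, 11}
insert 46 → {46, 24, 20, 17, 16, 14, 13, 12, 11}
insert 27 → {46, 27, 24, 20, 17, 16, 14, 13, 12, 11}
treat next patient → 46; now {27, 24, 20, 17, 16, 14, 13, 12, 11}
insert 47 → {47, 27, 24, 20, 17, 16, 14, 13, 12, 11}
treat next patient → 47; now {27, 24, 20, 17, 16, 14, 13, 12, 11}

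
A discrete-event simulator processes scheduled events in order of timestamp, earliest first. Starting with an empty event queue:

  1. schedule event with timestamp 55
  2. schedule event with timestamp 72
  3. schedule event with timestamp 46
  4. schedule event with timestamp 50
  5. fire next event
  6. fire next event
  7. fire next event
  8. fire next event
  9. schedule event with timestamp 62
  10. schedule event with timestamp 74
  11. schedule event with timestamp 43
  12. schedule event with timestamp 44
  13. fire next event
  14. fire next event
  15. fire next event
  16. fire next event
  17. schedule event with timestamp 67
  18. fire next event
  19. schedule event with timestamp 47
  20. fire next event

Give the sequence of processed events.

insert 55 → {55}
insert 72 → {55, 72}
insert 46 → {46, 55, 72}
insert 50 → {46, 50, 55, 72}
fire next event → 46; now {50, 55, 72}
fire next event → 50; now {55, 72}
fire next event → 55; now {72}
fire next event → 72; now {}
insert 62 → {62}
insert 74 → {62, 74}
insert 43 → {43, 62, 74}
insert 44 → {43, 44, 62, 74}
fire next event → 43; now {44, 62, 74}
fire next event → 44; now {62, 74}
fire next event → 62; now {74}
fire next event → 74; now {}
insert 67 → {67}
fire next event → 67; now {}
insert 47 → {47}
fire next event → 47; now {}

46, 50, 55, 72, 43, 44, 62, 74, 67, 47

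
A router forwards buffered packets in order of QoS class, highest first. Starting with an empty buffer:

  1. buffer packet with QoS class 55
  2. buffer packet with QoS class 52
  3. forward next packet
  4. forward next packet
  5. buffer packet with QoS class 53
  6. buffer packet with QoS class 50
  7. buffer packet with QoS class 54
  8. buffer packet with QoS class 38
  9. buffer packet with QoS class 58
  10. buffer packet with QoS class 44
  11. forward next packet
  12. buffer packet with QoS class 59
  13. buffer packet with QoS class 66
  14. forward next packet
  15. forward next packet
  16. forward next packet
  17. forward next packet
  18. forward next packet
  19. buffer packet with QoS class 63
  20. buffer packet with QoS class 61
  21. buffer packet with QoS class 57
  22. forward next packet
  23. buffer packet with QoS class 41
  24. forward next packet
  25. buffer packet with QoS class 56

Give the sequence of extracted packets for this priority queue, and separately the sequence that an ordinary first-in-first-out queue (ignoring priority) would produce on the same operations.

priority queue: 55 → 52 → 58 → 66 → 59 → 54 → 53 → 50 → 63 → 61; FIFO queue: 55, 52, 53, 50, 54, 38, 58, 44, 59, 66

insert 55 → {55}
insert 52 → {55, 52}
forward next packet → 55; now {52}
forward next packet → 52; now {}
insert 53 → {53}
insert 50 → {53, 50}
insert 54 → {54, 53, 50}
insert 38 → {54, 53, 50, 38}
insert 58 → {58, 54, 53, 50, 38}
insert 44 → {58, 54, 53, 50, 44, 38}
forward next packet → 58; now {54, 53, 50, 44, 38}
insert 59 → {59, 54, 53, 50, 44, 38}
insert 66 → {66, 59, 54, 53, 50, 44, 38}
forward next packet → 66; now {59, 54, 53, 50, 44, 38}
forward next packet → 59; now {54, 53, 50, 44, 38}
forward next packet → 54; now {53, 50, 44, 38}
forward next packet → 53; now {50, 44, 38}
forward next packet → 50; now {44, 38}
insert 63 → {63, 44, 38}
insert 61 → {63, 61, 44, 38}
insert 57 → {63, 61, 57, 44, 38}
forward next packet → 63; now {61, 57, 44, 38}
insert 41 → {61, 57, 44, 41, 38}
forward next packet → 61; now {57, 44, 41, 38}
insert 56 → {57, 56, 44, 41, 38}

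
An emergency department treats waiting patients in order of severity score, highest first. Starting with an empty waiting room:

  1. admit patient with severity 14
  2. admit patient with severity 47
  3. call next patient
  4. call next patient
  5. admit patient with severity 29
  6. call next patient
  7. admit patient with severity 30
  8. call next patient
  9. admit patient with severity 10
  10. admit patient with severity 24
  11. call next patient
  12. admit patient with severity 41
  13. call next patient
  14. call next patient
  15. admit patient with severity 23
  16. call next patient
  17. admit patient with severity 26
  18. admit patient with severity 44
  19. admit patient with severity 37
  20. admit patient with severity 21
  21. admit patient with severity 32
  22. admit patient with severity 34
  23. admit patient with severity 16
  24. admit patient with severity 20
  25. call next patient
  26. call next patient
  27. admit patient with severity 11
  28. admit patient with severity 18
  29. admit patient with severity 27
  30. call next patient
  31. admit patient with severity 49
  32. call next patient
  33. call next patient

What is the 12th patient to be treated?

insert 14 → {14}
insert 47 → {47, 14}
call next patient → 47; now {14}
call next patient → 14; now {}
insert 29 → {29}
call next patient → 29; now {}
insert 30 → {30}
call next patient → 30; now {}
insert 10 → {10}
insert 24 → {24, 10}
call next patient → 24; now {10}
insert 41 → {41, 10}
call next patient → 41; now {10}
call next patient → 10; now {}
insert 23 → {23}
call next patient → 23; now {}
insert 26 → {26}
insert 44 → {44, 26}
insert 37 → {44, 37, 26}
insert 21 → {44, 37, 26, 21}
insert 32 → {44, 37, 32, 26, 21}
insert 34 → {44, 37, 34, 32, 26, 21}
insert 16 → {44, 37, 34, 32, 26, 21, 16}
insert 20 → {44, 37, 34, 32, 26, 21, 20, 16}
call next patient → 44; now {37, 34, 32, 26, 21, 20, 16}
call next patient → 37; now {34, 32, 26, 21, 20, 16}
insert 11 → {34, 32, 26, 21, 20, 16, 11}
insert 18 → {34, 32, 26, 21, 20, 18, 16, 11}
insert 27 → {34, 32, 27, 26, 21, 20, 18, 16, 11}
call next patient → 34; now {32, 27, 26, 21, 20, 18, 16, 11}
insert 49 → {49, 32, 27, 26, 21, 20, 18, 16, 11}
call next patient → 49; now {32, 27, 26, 21, 20, 18, 16, 11}
call next patient → 32; now {27, 26, 21, 20, 18, 16, 11}

49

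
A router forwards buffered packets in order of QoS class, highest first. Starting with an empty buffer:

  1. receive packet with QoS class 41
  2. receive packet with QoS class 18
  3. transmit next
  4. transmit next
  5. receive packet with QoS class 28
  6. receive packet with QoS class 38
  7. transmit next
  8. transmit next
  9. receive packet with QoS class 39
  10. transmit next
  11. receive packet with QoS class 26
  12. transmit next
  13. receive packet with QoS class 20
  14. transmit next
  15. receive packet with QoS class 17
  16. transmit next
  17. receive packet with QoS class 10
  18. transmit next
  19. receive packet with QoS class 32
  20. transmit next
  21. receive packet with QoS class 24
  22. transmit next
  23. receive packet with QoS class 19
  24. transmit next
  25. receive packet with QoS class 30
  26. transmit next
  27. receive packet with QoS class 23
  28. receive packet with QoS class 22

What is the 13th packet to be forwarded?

insert 41 → {41}
insert 18 → {41, 18}
transmit next → 41; now {18}
transmit next → 18; now {}
insert 28 → {28}
insert 38 → {38, 28}
transmit next → 38; now {28}
transmit next → 28; now {}
insert 39 → {39}
transmit next → 39; now {}
insert 26 → {26}
transmit next → 26; now {}
insert 20 → {20}
transmit next → 20; now {}
insert 17 → {17}
transmit next → 17; now {}
insert 10 → {10}
transmit next → 10; now {}
insert 32 → {32}
transmit next → 32; now {}
insert 24 → {24}
transmit next → 24; now {}
insert 19 → {19}
transmit next → 19; now {}
insert 30 → {30}
transmit next → 30; now {}
insert 23 → {23}
insert 22 → {23, 22}

30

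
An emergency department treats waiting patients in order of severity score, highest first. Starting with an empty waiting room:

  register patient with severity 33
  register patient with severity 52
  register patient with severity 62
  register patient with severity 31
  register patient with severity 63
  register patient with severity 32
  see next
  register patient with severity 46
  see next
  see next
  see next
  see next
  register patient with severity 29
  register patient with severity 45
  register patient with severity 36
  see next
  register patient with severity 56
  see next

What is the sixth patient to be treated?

insert 33 → {33}
insert 52 → {52, 33}
insert 62 → {62, 52, 33}
insert 31 → {62, 52, 33, 31}
insert 63 → {63, 62, 52, 33, 31}
insert 32 → {63, 62, 52, 33, 32, 31}
see next → 63; now {62, 52, 33, 32, 31}
insert 46 → {62, 52, 46, 33, 32, 31}
see next → 62; now {52, 46, 33, 32, 31}
see next → 52; now {46, 33, 32, 31}
see next → 46; now {33, 32, 31}
see next → 33; now {32, 31}
insert 29 → {32, 31, 29}
insert 45 → {45, 32, 31, 29}
insert 36 → {45, 36, 32, 31, 29}
see next → 45; now {36, 32, 31, 29}
insert 56 → {56, 36, 32, 31, 29}
see next → 56; now {36, 32, 31, 29}

45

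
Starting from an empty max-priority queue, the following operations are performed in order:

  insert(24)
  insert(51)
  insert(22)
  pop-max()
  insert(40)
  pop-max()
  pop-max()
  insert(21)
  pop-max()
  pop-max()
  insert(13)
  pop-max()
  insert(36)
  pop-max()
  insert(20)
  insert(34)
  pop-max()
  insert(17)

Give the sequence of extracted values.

51 → 40 → 24 → 22 → 21 → 13 → 36 → 34

insert 24 → {24}
insert 51 → {51, 24}
insert 22 → {51, 24, 22}
pop-max → 51; now {24, 22}
insert 40 → {40, 24, 22}
pop-max → 40; now {24, 22}
pop-max → 24; now {22}
insert 21 → {22, 21}
pop-max → 22; now {21}
pop-max → 21; now {}
insert 13 → {13}
pop-max → 13; now {}
insert 36 → {36}
pop-max → 36; now {}
insert 20 → {20}
insert 34 → {34, 20}
pop-max → 34; now {20}
insert 17 → {20, 17}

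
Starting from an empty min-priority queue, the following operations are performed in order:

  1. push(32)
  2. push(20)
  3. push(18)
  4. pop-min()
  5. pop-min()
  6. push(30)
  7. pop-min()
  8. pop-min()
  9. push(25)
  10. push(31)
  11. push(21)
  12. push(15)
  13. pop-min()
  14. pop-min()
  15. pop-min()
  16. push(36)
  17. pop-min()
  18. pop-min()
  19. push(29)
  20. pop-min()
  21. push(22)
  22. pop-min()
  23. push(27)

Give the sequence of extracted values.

18 → 20 → 30 → 32 → 15 → 21 → 25 → 31 → 36 → 29 → 22

insert 32 → {32}
insert 20 → {20, 32}
insert 18 → {18, 20, 32}
pop-min → 18; now {20, 32}
pop-min → 20; now {32}
insert 30 → {30, 32}
pop-min → 30; now {32}
pop-min → 32; now {}
insert 25 → {25}
insert 31 → {25, 31}
insert 21 → {21, 25, 31}
insert 15 → {15, 21, 25, 31}
pop-min → 15; now {21, 25, 31}
pop-min → 21; now {25, 31}
pop-min → 25; now {31}
insert 36 → {31, 36}
pop-min → 31; now {36}
pop-min → 36; now {}
insert 29 → {29}
pop-min → 29; now {}
insert 22 → {22}
pop-min → 22; now {}
insert 27 → {27}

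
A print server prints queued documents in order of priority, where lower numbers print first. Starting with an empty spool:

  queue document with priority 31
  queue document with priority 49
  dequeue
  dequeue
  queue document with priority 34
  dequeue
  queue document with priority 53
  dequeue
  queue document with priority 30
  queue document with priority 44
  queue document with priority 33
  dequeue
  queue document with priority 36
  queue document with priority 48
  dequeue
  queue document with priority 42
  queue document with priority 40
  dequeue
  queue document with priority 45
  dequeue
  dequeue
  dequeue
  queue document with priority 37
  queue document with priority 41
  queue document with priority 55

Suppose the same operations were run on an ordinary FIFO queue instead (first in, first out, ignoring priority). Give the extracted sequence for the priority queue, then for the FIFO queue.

priority queue: [31, 49, 34, 53, 30, 33, 36, 40, 42, 44]; FIFO queue: 31, 49, 34, 53, 30, 44, 33, 36, 48, 42

insert 31 → {31}
insert 49 → {31, 49}
dequeue → 31; now {49}
dequeue → 49; now {}
insert 34 → {34}
dequeue → 34; now {}
insert 53 → {53}
dequeue → 53; now {}
insert 30 → {30}
insert 44 → {30, 44}
insert 33 → {30, 33, 44}
dequeue → 30; now {33, 44}
insert 36 → {33, 36, 44}
insert 48 → {33, 36, 44, 48}
dequeue → 33; now {36, 44, 48}
insert 42 → {36, 42, 44, 48}
insert 40 → {36, 40, 42, 44, 48}
dequeue → 36; now {40, 42, 44, 48}
insert 45 → {40, 42, 44, 45, 48}
dequeue → 40; now {42, 44, 45, 48}
dequeue → 42; now {44, 45, 48}
dequeue → 44; now {45, 48}
insert 37 → {37, 45, 48}
insert 41 → {37, 41, 45, 48}
insert 55 → {37, 41, 45, 48, 55}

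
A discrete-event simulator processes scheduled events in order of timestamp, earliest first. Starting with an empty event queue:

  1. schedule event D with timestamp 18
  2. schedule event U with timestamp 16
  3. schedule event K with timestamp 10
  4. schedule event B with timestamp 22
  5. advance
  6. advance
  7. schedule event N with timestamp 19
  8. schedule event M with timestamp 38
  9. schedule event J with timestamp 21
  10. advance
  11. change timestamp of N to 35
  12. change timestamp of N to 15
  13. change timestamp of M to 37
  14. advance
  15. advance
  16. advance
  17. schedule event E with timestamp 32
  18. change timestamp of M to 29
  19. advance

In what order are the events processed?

K → U → D → N → J → B → M

add D (timestamp 18) → {D:18}
add U (timestamp 16) → {U:16, D:18}
add K (timestamp 10) → {K:10, U:16, D:18}
add B (timestamp 22) → {K:10, U:16, D:18, B:22}
advance → K; now {U:16, D:18, B:22}
advance → U; now {D:18, B:22}
add N (timestamp 19) → {D:18, N:19, B:22}
add M (timestamp 38) → {D:18, N:19, B:22, M:38}
add J (timestamp 21) → {D:18, N:19, J:21, B:22, M:38}
advance → D; now {N:19, J:21, B:22, M:38}
update N to timestamp 35 → {J:21, B:22, N:35, M:38}
update N to timestamp 15 → {N:15, J:21, B:22, M:38}
update M to timestamp 37 → {N:15, J:21, B:22, M:37}
advance → N; now {J:21, B:22, M:37}
advance → J; now {B:22, M:37}
advance → B; now {M:37}
add E (timestamp 32) → {E:32, M:37}
update M to timestamp 29 → {M:29, E:32}
advance → M; now {E:32}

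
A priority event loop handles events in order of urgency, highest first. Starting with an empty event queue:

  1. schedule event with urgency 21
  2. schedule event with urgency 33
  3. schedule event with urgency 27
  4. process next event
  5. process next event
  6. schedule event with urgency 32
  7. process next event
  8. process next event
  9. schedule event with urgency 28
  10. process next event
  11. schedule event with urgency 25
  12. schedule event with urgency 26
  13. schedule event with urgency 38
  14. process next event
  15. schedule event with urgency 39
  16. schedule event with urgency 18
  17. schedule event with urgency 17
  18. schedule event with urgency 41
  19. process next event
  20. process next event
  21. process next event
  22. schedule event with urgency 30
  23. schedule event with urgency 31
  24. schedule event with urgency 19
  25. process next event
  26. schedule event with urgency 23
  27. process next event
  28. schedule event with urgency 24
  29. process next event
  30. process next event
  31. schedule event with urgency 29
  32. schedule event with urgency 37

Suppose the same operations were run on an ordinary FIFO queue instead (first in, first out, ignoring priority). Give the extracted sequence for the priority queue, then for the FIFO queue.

insert 21 → {21}
insert 33 → {33, 21}
insert 27 → {33, 27, 21}
process next event → 33; now {27, 21}
process next event → 27; now {21}
insert 32 → {32, 21}
process next event → 32; now {21}
process next event → 21; now {}
insert 28 → {28}
process next event → 28; now {}
insert 25 → {25}
insert 26 → {26, 25}
insert 38 → {38, 26, 25}
process next event → 38; now {26, 25}
insert 39 → {39, 26, 25}
insert 18 → {39, 26, 25, 18}
insert 17 → {39, 26, 25, 18, 17}
insert 41 → {41, 39, 26, 25, 18, 17}
process next event → 41; now {39, 26, 25, 18, 17}
process next event → 39; now {26, 25, 18, 17}
process next event → 26; now {25, 18, 17}
insert 30 → {30, 25, 18, 17}
insert 31 → {31, 30, 25, 18, 17}
insert 19 → {31, 30, 25, 19, 18, 17}
process next event → 31; now {30, 25, 19, 18, 17}
insert 23 → {30, 25, 23, 19, 18, 17}
process next event → 30; now {25, 23, 19, 18, 17}
insert 24 → {25, 24, 23, 19, 18, 17}
process next event → 25; now {24, 23, 19, 18, 17}
process next event → 24; now {23, 19, 18, 17}
insert 29 → {29, 23, 19, 18, 17}
insert 37 → {37, 29, 23, 19, 18, 17}

priority queue: 33, 27, 32, 21, 28, 38, 41, 39, 26, 31, 30, 25, 24; FIFO queue: 21, 33, 27, 32, 28, 25, 26, 38, 39, 18, 17, 41, 30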